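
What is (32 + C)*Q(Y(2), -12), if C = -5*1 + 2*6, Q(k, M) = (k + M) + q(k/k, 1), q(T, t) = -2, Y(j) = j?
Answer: -468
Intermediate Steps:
Q(k, M) = -2 + M + k (Q(k, M) = (k + M) - 2 = (M + k) - 2 = -2 + M + k)
C = 7 (C = -5 + 12 = 7)
(32 + C)*Q(Y(2), -12) = (32 + 7)*(-2 - 12 + 2) = 39*(-12) = -468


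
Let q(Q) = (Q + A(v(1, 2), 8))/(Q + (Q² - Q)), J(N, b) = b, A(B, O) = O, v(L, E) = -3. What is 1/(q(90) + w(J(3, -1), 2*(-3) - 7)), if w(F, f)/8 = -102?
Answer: -4050/3304751 ≈ -0.0012255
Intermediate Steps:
w(F, f) = -816 (w(F, f) = 8*(-102) = -816)
q(Q) = (8 + Q)/Q² (q(Q) = (Q + 8)/(Q + (Q² - Q)) = (8 + Q)/(Q²) = (8 + Q)/Q²)
1/(q(90) + w(J(3, -1), 2*(-3) - 7)) = 1/((8 + 90)/90² - 816) = 1/((1/8100)*98 - 816) = 1/(49/4050 - 816) = 1/(-3304751/4050) = -4050/3304751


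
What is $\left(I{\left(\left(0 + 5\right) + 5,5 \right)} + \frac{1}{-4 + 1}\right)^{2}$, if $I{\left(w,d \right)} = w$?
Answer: $\frac{841}{9} \approx 93.444$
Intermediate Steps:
$\left(I{\left(\left(0 + 5\right) + 5,5 \right)} + \frac{1}{-4 + 1}\right)^{2} = \left(\left(\left(0 + 5\right) + 5\right) + \frac{1}{-4 + 1}\right)^{2} = \left(\left(5 + 5\right) + \frac{1}{-3}\right)^{2} = \left(10 - \frac{1}{3}\right)^{2} = \left(\frac{29}{3}\right)^{2} = \frac{841}{9}$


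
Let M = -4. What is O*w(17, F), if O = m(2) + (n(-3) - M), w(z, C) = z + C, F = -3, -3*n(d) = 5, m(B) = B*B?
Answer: 266/3 ≈ 88.667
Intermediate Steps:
m(B) = B²
n(d) = -5/3 (n(d) = -⅓*5 = -5/3)
w(z, C) = C + z
O = 19/3 (O = 2² + (-5/3 - 1*(-4)) = 4 + (-5/3 + 4) = 4 + 7/3 = 19/3 ≈ 6.3333)
O*w(17, F) = 19*(-3 + 17)/3 = (19/3)*14 = 266/3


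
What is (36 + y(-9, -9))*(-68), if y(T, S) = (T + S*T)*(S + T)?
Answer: 85680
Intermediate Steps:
y(T, S) = (S + T)*(T + S*T)
(36 + y(-9, -9))*(-68) = (36 - 9*(-9 - 9 + (-9)² - 9*(-9)))*(-68) = (36 - 9*(-9 - 9 + 81 + 81))*(-68) = (36 - 9*144)*(-68) = (36 - 1296)*(-68) = -1260*(-68) = 85680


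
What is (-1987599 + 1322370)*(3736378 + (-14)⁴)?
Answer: -2511102437826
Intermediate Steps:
(-1987599 + 1322370)*(3736378 + (-14)⁴) = -665229*(3736378 + 38416) = -665229*3774794 = -2511102437826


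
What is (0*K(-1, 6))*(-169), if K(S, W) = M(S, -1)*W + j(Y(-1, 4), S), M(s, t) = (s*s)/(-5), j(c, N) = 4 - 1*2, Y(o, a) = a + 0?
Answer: 0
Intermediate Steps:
Y(o, a) = a
j(c, N) = 2 (j(c, N) = 4 - 2 = 2)
M(s, t) = -s**2/5 (M(s, t) = s**2*(-1/5) = -s**2/5)
K(S, W) = 2 - W*S**2/5 (K(S, W) = (-S**2/5)*W + 2 = -W*S**2/5 + 2 = 2 - W*S**2/5)
(0*K(-1, 6))*(-169) = (0*(2 - 1/5*6*(-1)**2))*(-169) = (0*(2 - 1/5*6*1))*(-169) = (0*(2 - 6/5))*(-169) = (0*(4/5))*(-169) = 0*(-169) = 0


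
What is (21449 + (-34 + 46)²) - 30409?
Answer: -8816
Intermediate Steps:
(21449 + (-34 + 46)²) - 30409 = (21449 + 12²) - 30409 = (21449 + 144) - 30409 = 21593 - 30409 = -8816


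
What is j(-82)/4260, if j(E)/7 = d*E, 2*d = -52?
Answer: 3731/1065 ≈ 3.5033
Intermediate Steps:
d = -26 (d = (1/2)*(-52) = -26)
j(E) = -182*E (j(E) = 7*(-26*E) = -182*E)
j(-82)/4260 = -182*(-82)/4260 = 14924*(1/4260) = 3731/1065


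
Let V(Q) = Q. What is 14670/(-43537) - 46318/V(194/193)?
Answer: -194598185909/4223089 ≈ -46080.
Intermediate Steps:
14670/(-43537) - 46318/V(194/193) = 14670/(-43537) - 46318/(194/193) = 14670*(-1/43537) - 46318/(194*(1/193)) = -14670/43537 - 46318/194/193 = -14670/43537 - 46318*193/194 = -14670/43537 - 4469687/97 = -194598185909/4223089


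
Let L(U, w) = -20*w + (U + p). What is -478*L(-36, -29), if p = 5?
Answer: -262422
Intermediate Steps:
L(U, w) = 5 + U - 20*w (L(U, w) = -20*w + (U + 5) = -20*w + (5 + U) = 5 + U - 20*w)
-478*L(-36, -29) = -478*(5 - 36 - 20*(-29)) = -478*(5 - 36 + 580) = -478*549 = -262422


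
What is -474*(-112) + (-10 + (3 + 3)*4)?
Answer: 53102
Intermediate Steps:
-474*(-112) + (-10 + (3 + 3)*4) = 53088 + (-10 + 6*4) = 53088 + (-10 + 24) = 53088 + 14 = 53102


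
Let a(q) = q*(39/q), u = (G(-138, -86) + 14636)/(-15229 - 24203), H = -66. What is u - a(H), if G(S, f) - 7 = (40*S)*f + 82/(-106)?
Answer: -53721071/1044948 ≈ -51.410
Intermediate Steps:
G(S, f) = 330/53 + 40*S*f (G(S, f) = 7 + ((40*S)*f + 82/(-106)) = 7 + (40*S*f + 82*(-1/106)) = 7 + (40*S*f - 41/53) = 7 + (-41/53 + 40*S*f) = 330/53 + 40*S*f)
u = -12968099/1044948 (u = ((330/53 + 40*(-138)*(-86)) + 14636)/(-15229 - 24203) = ((330/53 + 474720) + 14636)/(-39432) = (25160490/53 + 14636)*(-1/39432) = (25936198/53)*(-1/39432) = -12968099/1044948 ≈ -12.410)
a(q) = 39
u - a(H) = -12968099/1044948 - 1*39 = -12968099/1044948 - 39 = -53721071/1044948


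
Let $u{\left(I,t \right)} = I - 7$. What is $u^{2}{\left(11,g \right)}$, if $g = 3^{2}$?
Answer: $16$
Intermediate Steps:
$g = 9$
$u{\left(I,t \right)} = -7 + I$
$u^{2}{\left(11,g \right)} = \left(-7 + 11\right)^{2} = 4^{2} = 16$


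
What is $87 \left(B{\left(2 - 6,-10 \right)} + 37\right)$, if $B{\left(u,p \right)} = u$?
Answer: $2871$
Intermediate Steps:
$87 \left(B{\left(2 - 6,-10 \right)} + 37\right) = 87 \left(\left(2 - 6\right) + 37\right) = 87 \left(-4 + 37\right) = 87 \cdot 33 = 2871$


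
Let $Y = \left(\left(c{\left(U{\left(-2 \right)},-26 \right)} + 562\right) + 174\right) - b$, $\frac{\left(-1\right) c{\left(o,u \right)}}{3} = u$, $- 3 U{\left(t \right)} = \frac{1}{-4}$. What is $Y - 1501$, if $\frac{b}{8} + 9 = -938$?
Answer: $6889$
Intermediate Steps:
$U{\left(t \right)} = \frac{1}{12}$ ($U{\left(t \right)} = - \frac{1}{3 \left(-4\right)} = \left(- \frac{1}{3}\right) \left(- \frac{1}{4}\right) = \frac{1}{12}$)
$c{\left(o,u \right)} = - 3 u$
$b = -7576$ ($b = -72 + 8 \left(-938\right) = -72 - 7504 = -7576$)
$Y = 8390$ ($Y = \left(\left(\left(-3\right) \left(-26\right) + 562\right) + 174\right) - -7576 = \left(\left(78 + 562\right) + 174\right) + 7576 = \left(640 + 174\right) + 7576 = 814 + 7576 = 8390$)
$Y - 1501 = 8390 - 1501 = 6889$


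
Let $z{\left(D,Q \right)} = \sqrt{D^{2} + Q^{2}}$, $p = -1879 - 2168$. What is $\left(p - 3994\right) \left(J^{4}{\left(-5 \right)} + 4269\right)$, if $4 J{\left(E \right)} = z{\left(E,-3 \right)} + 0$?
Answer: $- \frac{2199253705}{64} \approx -3.4363 \cdot 10^{7}$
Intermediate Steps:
$p = -4047$
$J{\left(E \right)} = \frac{\sqrt{9 + E^{2}}}{4}$ ($J{\left(E \right)} = \frac{\sqrt{E^{2} + \left(-3\right)^{2}} + 0}{4} = \frac{\sqrt{E^{2} + 9} + 0}{4} = \frac{\sqrt{9 + E^{2}} + 0}{4} = \frac{\sqrt{9 + E^{2}}}{4}$)
$\left(p - 3994\right) \left(J^{4}{\left(-5 \right)} + 4269\right) = \left(-4047 - 3994\right) \left(\left(\frac{\sqrt{9 + \left(-5\right)^{2}}}{4}\right)^{4} + 4269\right) = - 8041 \left(\left(\frac{\sqrt{9 + 25}}{4}\right)^{4} + 4269\right) = - 8041 \left(\left(\frac{\sqrt{34}}{4}\right)^{4} + 4269\right) = - 8041 \left(\frac{289}{64} + 4269\right) = \left(-8041\right) \frac{273505}{64} = - \frac{2199253705}{64}$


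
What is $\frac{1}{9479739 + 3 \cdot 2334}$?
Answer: $\frac{1}{9486741} \approx 1.0541 \cdot 10^{-7}$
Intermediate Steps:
$\frac{1}{9479739 + 3 \cdot 2334} = \frac{1}{9479739 + 7002} = \frac{1}{9486741}$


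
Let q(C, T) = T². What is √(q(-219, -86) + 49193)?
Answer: √56589 ≈ 237.88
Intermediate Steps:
√(q(-219, -86) + 49193) = √((-86)² + 49193) = √(7396 + 49193) = √56589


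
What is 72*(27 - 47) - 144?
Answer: -1584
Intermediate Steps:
72*(27 - 47) - 144 = 72*(-20) - 144 = -1440 - 144 = -1584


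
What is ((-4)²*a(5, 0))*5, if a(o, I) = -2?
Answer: -160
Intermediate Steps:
((-4)²*a(5, 0))*5 = ((-4)²*(-2))*5 = (16*(-2))*5 = -32*5 = -160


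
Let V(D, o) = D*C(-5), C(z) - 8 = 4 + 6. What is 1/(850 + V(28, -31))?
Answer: 1/1354 ≈ 0.00073855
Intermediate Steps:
C(z) = 18 (C(z) = 8 + (4 + 6) = 8 + 10 = 18)
V(D, o) = 18*D (V(D, o) = D*18 = 18*D)
1/(850 + V(28, -31)) = 1/(850 + 18*28) = 1/(850 + 504) = 1/1354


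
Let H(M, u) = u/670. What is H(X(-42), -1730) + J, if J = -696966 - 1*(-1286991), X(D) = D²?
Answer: 39531502/67 ≈ 5.9002e+5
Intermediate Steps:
H(M, u) = u/670 (H(M, u) = u*(1/670) = u/670)
J = 590025 (J = -696966 + 1286991 = 590025)
H(X(-42), -1730) + J = (1/670)*(-1730) + 590025 = -173/67 + 590025 = 39531502/67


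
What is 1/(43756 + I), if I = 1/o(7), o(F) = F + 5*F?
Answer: 42/1837753 ≈ 2.2854e-5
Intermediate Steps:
o(F) = 6*F
I = 1/42 (I = 1/(6*7) = 1/42 ≈ 0.023810)
1/(43756 + I) = 1/(43756 + 1/42) = 1/(1837753/42) = 42/1837753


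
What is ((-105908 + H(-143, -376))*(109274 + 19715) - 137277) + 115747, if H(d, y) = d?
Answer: -13679433969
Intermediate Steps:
((-105908 + H(-143, -376))*(109274 + 19715) - 137277) + 115747 = ((-105908 - 143)*(109274 + 19715) - 137277) + 115747 = (-106051*128989 - 137277) + 115747 = (-13679412439 - 137277) + 115747 = -13679549716 + 115747 = -13679433969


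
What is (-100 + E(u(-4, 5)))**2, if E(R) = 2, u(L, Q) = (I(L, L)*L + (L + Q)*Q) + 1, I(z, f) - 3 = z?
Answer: 9604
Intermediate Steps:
I(z, f) = 3 + z
u(L, Q) = 1 + L*(3 + L) + Q*(L + Q) (u(L, Q) = ((3 + L)*L + (L + Q)*Q) + 1 = (L*(3 + L) + Q*(L + Q)) + 1 = 1 + L*(3 + L) + Q*(L + Q))
(-100 + E(u(-4, 5)))**2 = (-100 + 2)**2 = (-98)**2 = 9604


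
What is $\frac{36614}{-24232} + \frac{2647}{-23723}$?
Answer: $- \frac{466368013}{287427868} \approx -1.6226$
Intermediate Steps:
$\frac{36614}{-24232} + \frac{2647}{-23723} = 36614 \left(- \frac{1}{24232}\right) + 2647 \left(- \frac{1}{23723}\right) = - \frac{18307}{12116} - \frac{2647}{23723} = - \frac{466368013}{287427868}$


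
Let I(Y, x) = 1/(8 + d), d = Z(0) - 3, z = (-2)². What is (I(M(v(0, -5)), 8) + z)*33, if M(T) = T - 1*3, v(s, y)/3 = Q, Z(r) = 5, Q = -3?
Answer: 1353/10 ≈ 135.30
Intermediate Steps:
v(s, y) = -9 (v(s, y) = 3*(-3) = -9)
z = 4
d = 2 (d = 5 - 3 = 2)
M(T) = -3 + T (M(T) = T - 3 = -3 + T)
I(Y, x) = ⅒ (I(Y, x) = 1/(8 + 2) = 1/10 = ⅒)
(I(M(v(0, -5)), 8) + z)*33 = (⅒ + 4)*33 = (41/10)*33 = 1353/10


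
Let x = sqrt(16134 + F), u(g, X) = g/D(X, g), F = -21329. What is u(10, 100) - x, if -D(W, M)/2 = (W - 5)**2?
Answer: -1/1805 - I*sqrt(5195) ≈ -0.00055402 - 72.076*I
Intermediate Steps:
D(W, M) = -2*(-5 + W)**2 (D(W, M) = -2*(W - 5)**2 = -2*(-5 + W)**2)
u(g, X) = -g/(2*(-5 + X)**2) (u(g, X) = g/((-2*(-5 + X)**2)) = g*(-1/(2*(-5 + X)**2)) = -g/(2*(-5 + X)**2))
x = I*sqrt(5195) (x = sqrt(16134 - 21329) = sqrt(-5195) = I*sqrt(5195) ≈ 72.076*I)
u(10, 100) - x = -1/2*10/(-5 + 100)**2 - I*sqrt(5195) = -1/2*10/95**2 - I*sqrt(5195) = -1/2*10*1/9025 - I*sqrt(5195) = -1/1805 - I*sqrt(5195)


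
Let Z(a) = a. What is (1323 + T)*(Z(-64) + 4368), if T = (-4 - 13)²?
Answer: 6938048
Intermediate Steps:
T = 289 (T = (-17)² = 289)
(1323 + T)*(Z(-64) + 4368) = (1323 + 289)*(-64 + 4368) = 1612*4304 = 6938048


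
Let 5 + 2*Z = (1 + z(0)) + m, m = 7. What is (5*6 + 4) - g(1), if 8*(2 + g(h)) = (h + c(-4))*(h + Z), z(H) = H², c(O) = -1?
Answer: 36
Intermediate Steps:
Z = 3/2 (Z = -5/2 + ((1 + 0²) + 7)/2 = -5/2 + ((1 + 0) + 7)/2 = -5/2 + (1 + 7)/2 = -5/2 + (½)*8 = -5/2 + 4 = 3/2 ≈ 1.5000)
g(h) = -2 + (-1 + h)*(3/2 + h)/8 (g(h) = -2 + ((h - 1)*(h + 3/2))/8 = -2 + ((-1 + h)*(3/2 + h))/8 = -2 + (-1 + h)*(3/2 + h)/8)
(5*6 + 4) - g(1) = (5*6 + 4) - (-35/16 + (⅛)*1² + (1/16)*1) = (30 + 4) - (-35/16 + (⅛)*1 + 1/16) = 34 - (-35/16 + ⅛ + 1/16) = 34 - 1*(-2) = 34 + 2 = 36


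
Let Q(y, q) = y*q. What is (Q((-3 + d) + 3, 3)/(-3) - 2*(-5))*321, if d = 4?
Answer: 1926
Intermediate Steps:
Q(y, q) = q*y
(Q((-3 + d) + 3, 3)/(-3) - 2*(-5))*321 = ((3*((-3 + 4) + 3))/(-3) - 2*(-5))*321 = ((3*(1 + 3))*(-1/3) + 10)*321 = ((3*4)*(-1/3) + 10)*321 = (12*(-1/3) + 10)*321 = (-4 + 10)*321 = 6*321 = 1926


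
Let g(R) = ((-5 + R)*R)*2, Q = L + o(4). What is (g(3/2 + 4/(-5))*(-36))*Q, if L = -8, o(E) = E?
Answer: -21672/25 ≈ -866.88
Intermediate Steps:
Q = -4 (Q = -8 + 4 = -4)
g(R) = 2*R*(-5 + R) (g(R) = (R*(-5 + R))*2 = 2*R*(-5 + R))
(g(3/2 + 4/(-5))*(-36))*Q = ((2*(3/2 + 4/(-5))*(-5 + (3/2 + 4/(-5))))*(-36))*(-4) = ((2*(3*(½) + 4*(-⅕))*(-5 + (3*(½) + 4*(-⅕))))*(-36))*(-4) = ((2*(3/2 - ⅘)*(-5 + (3/2 - ⅘)))*(-36))*(-4) = ((2*(7/10)*(-5 + 7/10))*(-36))*(-4) = ((2*(7/10)*(-43/10))*(-36))*(-4) = -301/50*(-36)*(-4) = (5418/25)*(-4) = -21672/25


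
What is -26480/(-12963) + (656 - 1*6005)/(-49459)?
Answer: 1379013407/641137017 ≈ 2.1509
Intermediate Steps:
-26480/(-12963) + (656 - 1*6005)/(-49459) = -26480*(-1/12963) + (656 - 6005)*(-1/49459) = 26480/12963 - 5349*(-1/49459) = 26480/12963 + 5349/49459 = 1379013407/641137017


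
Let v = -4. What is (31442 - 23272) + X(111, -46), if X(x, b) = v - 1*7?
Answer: 8159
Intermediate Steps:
X(x, b) = -11 (X(x, b) = -4 - 1*7 = -4 - 7 = -11)
(31442 - 23272) + X(111, -46) = (31442 - 23272) - 11 = 8170 - 11 = 8159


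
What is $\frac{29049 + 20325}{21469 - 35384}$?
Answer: $- \frac{49374}{13915} \approx -3.5483$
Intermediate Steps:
$\frac{29049 + 20325}{21469 - 35384} = \frac{49374}{-13915} = 49374 \left(- \frac{1}{13915}\right) = - \frac{49374}{13915}$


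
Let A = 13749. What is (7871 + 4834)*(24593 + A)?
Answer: 487135110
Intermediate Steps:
(7871 + 4834)*(24593 + A) = (7871 + 4834)*(24593 + 13749) = 12705*38342 = 487135110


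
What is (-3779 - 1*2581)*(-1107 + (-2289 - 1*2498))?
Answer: 37485840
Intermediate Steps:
(-3779 - 1*2581)*(-1107 + (-2289 - 1*2498)) = (-3779 - 2581)*(-1107 + (-2289 - 2498)) = -6360*(-1107 - 4787) = -6360*(-5894) = 37485840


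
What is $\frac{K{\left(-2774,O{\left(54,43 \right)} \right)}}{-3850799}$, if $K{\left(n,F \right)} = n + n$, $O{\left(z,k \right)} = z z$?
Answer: $\frac{5548}{3850799} \approx 0.0014407$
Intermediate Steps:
$O{\left(z,k \right)} = z^{2}$
$K{\left(n,F \right)} = 2 n$
$\frac{K{\left(-2774,O{\left(54,43 \right)} \right)}}{-3850799} = \frac{2 \left(-2774\right)}{-3850799} = \left(-5548\right) \left(- \frac{1}{3850799}\right) = \frac{5548}{3850799}$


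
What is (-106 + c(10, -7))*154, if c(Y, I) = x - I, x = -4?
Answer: -15862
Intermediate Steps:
c(Y, I) = -4 - I
(-106 + c(10, -7))*154 = (-106 + (-4 - 1*(-7)))*154 = (-106 + (-4 + 7))*154 = (-106 + 3)*154 = -103*154 = -15862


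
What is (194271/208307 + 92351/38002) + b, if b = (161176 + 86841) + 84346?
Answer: 8247772996499/24815306 ≈ 3.3237e+5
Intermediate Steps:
b = 332363 (b = 248017 + 84346 = 332363)
(194271/208307 + 92351/38002) + b = (194271/208307 + 92351/38002) + 332363 = (194271*(1/208307) + 92351*(1/38002)) + 332363 = (609/653 + 92351/38002) + 332363 = 83448421/24815306 + 332363 = 8247772996499/24815306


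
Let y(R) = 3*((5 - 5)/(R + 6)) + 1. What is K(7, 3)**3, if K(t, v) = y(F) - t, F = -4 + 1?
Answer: -216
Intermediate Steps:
F = -3
y(R) = 1 (y(R) = 3*(0/(6 + R)) + 1 = 3*0 + 1 = 0 + 1 = 1)
K(t, v) = 1 - t
K(7, 3)**3 = (1 - 1*7)**3 = (1 - 7)**3 = (-6)**3 = -216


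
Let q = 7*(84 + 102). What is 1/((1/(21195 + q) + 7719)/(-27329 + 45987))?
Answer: 209874513/86827172 ≈ 2.4172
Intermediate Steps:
q = 1302 (q = 7*186 = 1302)
1/((1/(21195 + q) + 7719)/(-27329 + 45987)) = 1/((1/(21195 + 1302) + 7719)/(-27329 + 45987)) = 1/((1/22497 + 7719)/18658) = 1/((1/22497 + 7719)*(1/18658)) = 1/((173654344/22497)*(1/18658)) = 1/(86827172/209874513) = 209874513/86827172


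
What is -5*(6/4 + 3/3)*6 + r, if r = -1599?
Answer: -1674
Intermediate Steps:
-5*(6/4 + 3/3)*6 + r = -5*(6/4 + 3/3)*6 - 1599 = -5*(6*(¼) + 3*(⅓))*6 - 1599 = -5*(3/2 + 1)*6 - 1599 = -5*5/2*6 - 1599 = -25/2*6 - 1599 = -75 - 1599 = -1674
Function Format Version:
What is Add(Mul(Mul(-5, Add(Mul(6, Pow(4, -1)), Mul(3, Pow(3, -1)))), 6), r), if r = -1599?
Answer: -1674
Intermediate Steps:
Add(Mul(Mul(-5, Add(Mul(6, Pow(4, -1)), Mul(3, Pow(3, -1)))), 6), r) = Add(Mul(Mul(-5, Add(Mul(6, Pow(4, -1)), Mul(3, Pow(3, -1)))), 6), -1599) = Add(Mul(Mul(-5, Add(Mul(6, Rational(1, 4)), Mul(3, Rational(1, 3)))), 6), -1599) = Add(Mul(Mul(-5, Add(Rational(3, 2), 1)), 6), -1599) = Add(Mul(Mul(-5, Rational(5, 2)), 6), -1599) = Add(Mul(Rational(-25, 2), 6), -1599) = Add(-75, -1599) = -1674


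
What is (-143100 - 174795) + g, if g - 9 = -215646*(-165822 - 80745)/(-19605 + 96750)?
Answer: 9549290604/25715 ≈ 3.7135e+5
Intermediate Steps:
g = 17723960529/25715 (g = 9 - 215646*(-165822 - 80745)/(-19605 + 96750) = 9 - 215646/(77145/(-246567)) = 9 - 215646/(77145*(-1/246567)) = 9 - 215646/(-25715/82189) = 9 - 215646*(-82189/25715) = 9 + 17723729094/25715 = 17723960529/25715 ≈ 6.8925e+5)
(-143100 - 174795) + g = (-143100 - 174795) + 17723960529/25715 = -317895 + 17723960529/25715 = 9549290604/25715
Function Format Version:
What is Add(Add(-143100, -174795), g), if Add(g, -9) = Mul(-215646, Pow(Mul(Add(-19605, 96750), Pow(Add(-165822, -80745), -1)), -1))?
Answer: Rational(9549290604, 25715) ≈ 3.7135e+5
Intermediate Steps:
g = Rational(17723960529, 25715) (g = Add(9, Mul(-215646, Pow(Mul(Add(-19605, 96750), Pow(Add(-165822, -80745), -1)), -1))) = Add(9, Mul(-215646, Pow(Mul(77145, Pow(-246567, -1)), -1))) = Add(9, Mul(-215646, Pow(Mul(77145, Rational(-1, 246567)), -1))) = Add(9, Mul(-215646, Pow(Rational(-25715, 82189), -1))) = Add(9, Mul(-215646, Rational(-82189, 25715))) = Add(9, Rational(17723729094, 25715)) = Rational(17723960529, 25715) ≈ 6.8925e+5)
Add(Add(-143100, -174795), g) = Add(Add(-143100, -174795), Rational(17723960529, 25715)) = Add(-317895, Rational(17723960529, 25715)) = Rational(9549290604, 25715)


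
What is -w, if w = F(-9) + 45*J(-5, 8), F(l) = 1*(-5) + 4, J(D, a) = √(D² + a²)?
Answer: 1 - 45*√89 ≈ -423.53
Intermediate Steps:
F(l) = -1 (F(l) = -5 + 4 = -1)
w = -1 + 45*√89 (w = -1 + 45*√((-5)² + 8²) = -1 + 45*√(25 + 64) = -1 + 45*√89 ≈ 423.53)
-w = -(-1 + 45*√89) = 1 - 45*√89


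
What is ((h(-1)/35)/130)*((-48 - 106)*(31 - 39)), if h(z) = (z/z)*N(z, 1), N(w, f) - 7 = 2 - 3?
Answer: 528/325 ≈ 1.6246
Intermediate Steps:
N(w, f) = 6 (N(w, f) = 7 + (2 - 3) = 7 - 1 = 6)
h(z) = 6 (h(z) = (z/z)*6 = 1*6 = 6)
((h(-1)/35)/130)*((-48 - 106)*(31 - 39)) = ((6/35)/130)*((-48 - 106)*(31 - 39)) = ((6*(1/35))/130)*(-154*(-8)) = ((1/130)*(6/35))*1232 = (3/2275)*1232 = 528/325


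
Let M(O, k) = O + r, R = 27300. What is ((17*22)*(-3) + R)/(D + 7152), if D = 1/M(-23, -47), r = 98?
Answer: 1963350/536401 ≈ 3.6602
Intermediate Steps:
M(O, k) = 98 + O (M(O, k) = O + 98 = 98 + O)
D = 1/75 (D = 1/(98 - 23) = 1/75 ≈ 0.013333)
((17*22)*(-3) + R)/(D + 7152) = ((17*22)*(-3) + 27300)/(1/75 + 7152) = (374*(-3) + 27300)/(536401/75) = (-1122 + 27300)*(75/536401) = 26178*(75/536401) = 1963350/536401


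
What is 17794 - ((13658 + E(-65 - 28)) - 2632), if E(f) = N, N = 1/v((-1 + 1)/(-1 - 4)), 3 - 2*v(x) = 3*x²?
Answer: 20302/3 ≈ 6767.3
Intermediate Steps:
v(x) = 3/2 - 3*x²/2
N = ⅔ (N = 1/(3/2 - 3*(-1 + 1)²/(-1 - 4)²/2) = 1/(3/2 - 3*(0/(-5))²/2) = 1/(3/2 - 3*(0*(-⅕))²/2) = 1/(3/2 - 3/2*0²) = 1/(3/2 - 3/2*0) = 1/(3/2 + 0) = 1/(3/2) = ⅔ ≈ 0.66667)
E(f) = ⅔
17794 - ((13658 + E(-65 - 28)) - 2632) = 17794 - ((13658 + ⅔) - 2632) = 17794 - (40976/3 - 2632) = 17794 - 1*33080/3 = 17794 - 33080/3 = 20302/3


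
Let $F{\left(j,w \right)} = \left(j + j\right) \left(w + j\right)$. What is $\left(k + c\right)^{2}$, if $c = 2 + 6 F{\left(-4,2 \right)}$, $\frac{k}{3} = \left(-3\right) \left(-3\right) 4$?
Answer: $42436$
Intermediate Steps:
$k = 108$ ($k = 3 \left(-3\right) \left(-3\right) 4 = 3 \cdot 9 \cdot 4 = 3 \cdot 36 = 108$)
$F{\left(j,w \right)} = 2 j \left(j + w\right)$
$c = 98$ ($c = 2 + 6 \cdot 2 \left(-4\right) \left(-4 + 2\right) = 2 + 6 \cdot 2 \left(-4\right) \left(-2\right) = 2 + 6 \cdot 16 = 2 + 96 = 98$)
$\left(k + c\right)^{2} = \left(108 + 98\right)^{2} = 206^{2} = 42436$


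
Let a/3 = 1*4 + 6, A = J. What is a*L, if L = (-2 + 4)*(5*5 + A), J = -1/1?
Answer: 1440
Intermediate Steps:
J = -1 (J = -1*1 = -1)
A = -1
a = 30 (a = 3*(1*4 + 6) = 3*(4 + 6) = 3*10 = 30)
L = 48 (L = (-2 + 4)*(5*5 - 1) = 2*(25 - 1) = 2*24 = 48)
a*L = 30*48 = 1440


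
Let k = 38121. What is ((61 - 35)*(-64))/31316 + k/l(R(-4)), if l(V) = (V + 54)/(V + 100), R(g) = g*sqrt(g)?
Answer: 407681446174/5832605 + 3507132*I/745 ≈ 69897.0 + 4707.6*I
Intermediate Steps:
R(g) = g**(3/2)
l(V) = (54 + V)/(100 + V)
((61 - 35)*(-64))/31316 + k/l(R(-4)) = ((61 - 35)*(-64))/31316 + 38121/(((54 + (-4)**(3/2))/(100 + (-4)**(3/2)))) = (26*(-64))*(1/31316) + 38121/(((54 - 8*I)/(100 - 8*I))) = -1664*1/31316 + 38121/((((100 + 8*I)/10064)*(54 - 8*I))) = -416/7829 + 38121/(((54 - 8*I)*(100 + 8*I)/10064)) = -416/7829 + 38121*((54 + 8*I)*(100 - 8*I)/2980) = -416/7829 + 38121*(54 + 8*I)*(100 - 8*I)/2980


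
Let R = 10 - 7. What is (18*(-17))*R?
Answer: -918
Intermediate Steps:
R = 3
(18*(-17))*R = (18*(-17))*3 = -306*3 = -918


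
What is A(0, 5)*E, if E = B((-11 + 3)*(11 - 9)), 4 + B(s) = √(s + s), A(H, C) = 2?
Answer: -8 + 8*I*√2 ≈ -8.0 + 11.314*I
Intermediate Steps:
B(s) = -4 + √2*√s (B(s) = -4 + √(s + s) = -4 + √(2*s) = -4 + √2*√s)
E = -4 + 4*I*√2 (E = -4 + √2*√((-11 + 3)*(11 - 9)) = -4 + √2*√(-8*2) = -4 + √2*√(-16) = -4 + √2*(4*I) = -4 + 4*I*√2 ≈ -4.0 + 5.6569*I)
A(0, 5)*E = 2*(-4 + 4*I*√2) = -8 + 8*I*√2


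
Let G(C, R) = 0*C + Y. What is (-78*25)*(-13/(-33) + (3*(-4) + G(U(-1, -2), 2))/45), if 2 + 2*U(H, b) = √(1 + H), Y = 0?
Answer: -2730/11 ≈ -248.18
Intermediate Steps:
U(H, b) = -1 + √(1 + H)/2
G(C, R) = 0 (G(C, R) = 0*C + 0 = 0 + 0 = 0)
(-78*25)*(-13/(-33) + (3*(-4) + G(U(-1, -2), 2))/45) = (-78*25)*(-13/(-33) + (3*(-4) + 0)/45) = -1950*(-13*(-1/33) + (-12 + 0)*(1/45)) = -1950*(13/33 - 12*1/45) = -1950*(13/33 - 4/15) = -1950*7/55 = -2730/11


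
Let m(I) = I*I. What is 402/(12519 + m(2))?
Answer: 402/12523 ≈ 0.032101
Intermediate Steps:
m(I) = I²
402/(12519 + m(2)) = 402/(12519 + 2²) = 402/(12519 + 4) = 402/12523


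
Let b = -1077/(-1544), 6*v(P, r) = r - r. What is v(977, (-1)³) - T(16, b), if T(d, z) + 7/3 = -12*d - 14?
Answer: 625/3 ≈ 208.33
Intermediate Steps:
v(P, r) = 0 (v(P, r) = (r - r)/6 = (⅙)*0 = 0)
b = 1077/1544 (b = -1077*(-1/1544) = 1077/1544 ≈ 0.69754)
T(d, z) = -49/3 - 12*d (T(d, z) = -7/3 + (-12*d - 14) = -7/3 + (-14 - 12*d) = -49/3 - 12*d)
v(977, (-1)³) - T(16, b) = 0 - (-49/3 - 12*16) = 0 - (-49/3 - 192) = 0 - 1*(-625/3) = 0 + 625/3 = 625/3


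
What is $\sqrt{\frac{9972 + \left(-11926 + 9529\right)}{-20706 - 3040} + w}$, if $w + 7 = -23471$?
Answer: $\frac{i \sqrt{13238778806598}}{23746} \approx 153.23 i$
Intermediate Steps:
$w = -23478$ ($w = -7 - 23471 = -23478$)
$\sqrt{\frac{9972 + \left(-11926 + 9529\right)}{-20706 - 3040} + w} = \sqrt{\frac{9972 + \left(-11926 + 9529\right)}{-20706 - 3040} - 23478} = \sqrt{\frac{9972 - 2397}{-20706 - 3040} - 23478} = \sqrt{\frac{7575}{-23746} - 23478} = \sqrt{7575 \left(- \frac{1}{23746}\right) - 23478} = \sqrt{- \frac{7575}{23746} - 23478} = \sqrt{- \frac{557516163}{23746}} = \frac{i \sqrt{13238778806598}}{23746}$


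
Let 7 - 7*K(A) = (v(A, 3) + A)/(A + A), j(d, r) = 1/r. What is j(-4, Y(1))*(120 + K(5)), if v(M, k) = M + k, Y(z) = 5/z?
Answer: 8457/350 ≈ 24.163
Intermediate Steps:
K(A) = 1 - (3 + 2*A)/(14*A) (K(A) = 1 - ((A + 3) + A)/(7*(A + A)) = 1 - ((3 + A) + A)/(7*(2*A)) = 1 - (3 + 2*A)*1/(2*A)/7 = 1 - (3 + 2*A)/(14*A))
j(-4, Y(1))*(120 + K(5)) = (120 + (3/14)*(-1 + 4*5)/5)/((5/1)) = (120 + (3/14)*(⅕)*(-1 + 20))/((5*1)) = (120 + (3/14)*(⅕)*19)/5 = (120 + 57/70)/5 = (⅕)*(8457/70) = 8457/350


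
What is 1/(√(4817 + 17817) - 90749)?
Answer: -90749/8235358367 - √22634/8235358367 ≈ -1.1038e-5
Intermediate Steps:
1/(√(4817 + 17817) - 90749) = 1/(√22634 - 90749) = 1/(-90749 + √22634)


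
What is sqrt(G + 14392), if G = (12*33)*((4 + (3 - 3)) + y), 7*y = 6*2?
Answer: 2*sqrt(204022)/7 ≈ 129.05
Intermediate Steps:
y = 12/7 (y = (6*2)/7 = (1/7)*12 = 12/7 ≈ 1.7143)
G = 15840/7 (G = (12*33)*((4 + (3 - 3)) + 12/7) = 396*((4 + 0) + 12/7) = 396*(4 + 12/7) = 396*(40/7) = 15840/7 ≈ 2262.9)
sqrt(G + 14392) = sqrt(15840/7 + 14392) = sqrt(116584/7) = 2*sqrt(204022)/7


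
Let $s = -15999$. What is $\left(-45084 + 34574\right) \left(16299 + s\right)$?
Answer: $-3153000$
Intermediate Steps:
$\left(-45084 + 34574\right) \left(16299 + s\right) = \left(-45084 + 34574\right) \left(16299 - 15999\right) = \left(-10510\right) 300 = -3153000$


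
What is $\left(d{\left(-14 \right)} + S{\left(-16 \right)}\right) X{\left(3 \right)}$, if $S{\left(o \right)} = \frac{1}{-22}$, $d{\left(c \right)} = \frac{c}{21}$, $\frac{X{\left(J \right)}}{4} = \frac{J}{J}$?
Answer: $- \frac{94}{33} \approx -2.8485$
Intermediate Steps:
$X{\left(J \right)} = 4$ ($X{\left(J \right)} = 4 \frac{J}{J} = 4 \cdot 1 = 4$)
$d{\left(c \right)} = \frac{c}{21}$ ($d{\left(c \right)} = c \frac{1}{21} = \frac{c}{21}$)
$S{\left(o \right)} = - \frac{1}{22}$
$\left(d{\left(-14 \right)} + S{\left(-16 \right)}\right) X{\left(3 \right)} = \left(\frac{1}{21} \left(-14\right) - \frac{1}{22}\right) 4 = \left(- \frac{2}{3} - \frac{1}{22}\right) 4 = \left(- \frac{47}{66}\right) 4 = - \frac{94}{33}$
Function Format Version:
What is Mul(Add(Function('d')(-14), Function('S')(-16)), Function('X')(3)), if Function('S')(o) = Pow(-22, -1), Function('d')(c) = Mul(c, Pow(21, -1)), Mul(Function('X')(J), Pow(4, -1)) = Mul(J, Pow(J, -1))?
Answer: Rational(-94, 33) ≈ -2.8485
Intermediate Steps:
Function('X')(J) = 4 (Function('X')(J) = Mul(4, Mul(J, Pow(J, -1))) = Mul(4, 1) = 4)
Function('d')(c) = Mul(Rational(1, 21), c) (Function('d')(c) = Mul(c, Rational(1, 21)) = Mul(Rational(1, 21), c))
Function('S')(o) = Rational(-1, 22)
Mul(Add(Function('d')(-14), Function('S')(-16)), Function('X')(3)) = Mul(Add(Mul(Rational(1, 21), -14), Rational(-1, 22)), 4) = Mul(Add(Rational(-2, 3), Rational(-1, 22)), 4) = Mul(Rational(-47, 66), 4) = Rational(-94, 33)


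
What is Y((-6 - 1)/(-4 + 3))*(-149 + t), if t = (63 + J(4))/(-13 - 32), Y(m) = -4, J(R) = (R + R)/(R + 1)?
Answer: 135392/225 ≈ 601.74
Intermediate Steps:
J(R) = 2*R/(1 + R) (J(R) = (2*R)/(1 + R) = 2*R/(1 + R))
t = -323/225 (t = (63 + 2*4/(1 + 4))/(-13 - 32) = (63 + 2*4/5)/(-45) = (63 + 2*4*(⅕))*(-1/45) = (63 + 8/5)*(-1/45) = (323/5)*(-1/45) = -323/225 ≈ -1.4356)
Y((-6 - 1)/(-4 + 3))*(-149 + t) = -4*(-149 - 323/225) = -4*(-33848/225) = 135392/225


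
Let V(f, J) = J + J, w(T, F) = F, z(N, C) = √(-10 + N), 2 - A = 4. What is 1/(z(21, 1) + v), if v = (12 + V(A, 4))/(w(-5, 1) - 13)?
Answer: 15/74 + 9*√11/74 ≈ 0.60608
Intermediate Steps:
A = -2 (A = 2 - 1*4 = 2 - 4 = -2)
V(f, J) = 2*J
v = -5/3 (v = (12 + 2*4)/(1 - 13) = (12 + 8)/(-12) = -1/12*20 = -5/3 ≈ -1.6667)
1/(z(21, 1) + v) = 1/(√(-10 + 21) - 5/3) = 1/(√11 - 5/3) = 1/(-5/3 + √11)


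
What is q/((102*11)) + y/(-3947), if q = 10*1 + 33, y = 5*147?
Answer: -654949/4428534 ≈ -0.14789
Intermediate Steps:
y = 735
q = 43 (q = 10 + 33 = 43)
q/((102*11)) + y/(-3947) = 43/((102*11)) + 735/(-3947) = 43/1122 + 735*(-1/3947) = 43*(1/1122) - 735/3947 = 43/1122 - 735/3947 = -654949/4428534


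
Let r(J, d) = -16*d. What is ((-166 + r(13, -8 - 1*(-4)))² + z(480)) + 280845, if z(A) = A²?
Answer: 521649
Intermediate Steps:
((-166 + r(13, -8 - 1*(-4)))² + z(480)) + 280845 = ((-166 - 16*(-8 - 1*(-4)))² + 480²) + 280845 = ((-166 - 16*(-8 + 4))² + 230400) + 280845 = ((-166 - 16*(-4))² + 230400) + 280845 = ((-166 + 64)² + 230400) + 280845 = ((-102)² + 230400) + 280845 = (10404 + 230400) + 280845 = 240804 + 280845 = 521649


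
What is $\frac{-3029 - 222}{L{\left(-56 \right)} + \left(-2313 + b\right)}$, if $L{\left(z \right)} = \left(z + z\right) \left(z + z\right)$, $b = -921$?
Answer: $- \frac{3251}{9310} \approx -0.34919$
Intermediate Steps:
$L{\left(z \right)} = 4 z^{2}$ ($L{\left(z \right)} = 2 z 2 z = 4 z^{2}$)
$\frac{-3029 - 222}{L{\left(-56 \right)} + \left(-2313 + b\right)} = \frac{-3029 - 222}{4 \left(-56\right)^{2} - 3234} = - \frac{3251}{4 \cdot 3136 - 3234} = - \frac{3251}{12544 - 3234} = - \frac{3251}{9310}$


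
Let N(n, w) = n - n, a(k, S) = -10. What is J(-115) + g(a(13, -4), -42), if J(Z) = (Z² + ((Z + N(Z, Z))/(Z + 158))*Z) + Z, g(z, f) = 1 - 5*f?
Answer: 586028/43 ≈ 13629.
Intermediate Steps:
N(n, w) = 0
J(Z) = Z + Z² + Z²/(158 + Z) (J(Z) = (Z² + ((Z + 0)/(Z + 158))*Z) + Z = (Z² + (Z/(158 + Z))*Z) + Z = (Z² + Z²/(158 + Z)) + Z = Z + Z² + Z²/(158 + Z))
J(-115) + g(a(13, -4), -42) = -115*(158 + (-115)² + 160*(-115))/(158 - 115) + (1 - 5*(-42)) = -115*(158 + 13225 - 18400)/43 + (1 + 210) = -115*1/43*(-5017) + 211 = 576955/43 + 211 = 586028/43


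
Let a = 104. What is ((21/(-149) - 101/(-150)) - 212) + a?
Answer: -2401901/22350 ≈ -107.47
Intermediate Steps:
((21/(-149) - 101/(-150)) - 212) + a = ((21/(-149) - 101/(-150)) - 212) + 104 = ((21*(-1/149) - 101*(-1/150)) - 212) + 104 = ((-21/149 + 101/150) - 212) + 104 = (11899/22350 - 212) + 104 = -4726301/22350 + 104 = -2401901/22350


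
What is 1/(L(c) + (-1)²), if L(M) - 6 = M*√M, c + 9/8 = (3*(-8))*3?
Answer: 3584/200226713 + 28080*I*√130/200226713 ≈ 1.79e-5 + 0.001599*I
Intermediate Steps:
c = -585/8 (c = -9/8 + (3*(-8))*3 = -9/8 - 24*3 = -9/8 - 72 = -585/8 ≈ -73.125)
L(M) = 6 + M^(3/2) (L(M) = 6 + M*√M = 6 + M^(3/2))
1/(L(c) + (-1)²) = 1/((6 + (-585/8)^(3/2)) + (-1)²) = 1/((6 - 1755*I*√130/32) + 1) = 1/(7 - 1755*I*√130/32)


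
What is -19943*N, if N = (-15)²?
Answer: -4487175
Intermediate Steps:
N = 225
-19943*N = -19943*225 = -4487175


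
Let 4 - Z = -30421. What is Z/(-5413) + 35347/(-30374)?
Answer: -1115462261/164414462 ≈ -6.7845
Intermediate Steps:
Z = 30425 (Z = 4 - 1*(-30421) = 4 + 30421 = 30425)
Z/(-5413) + 35347/(-30374) = 30425/(-5413) + 35347/(-30374) = 30425*(-1/5413) + 35347*(-1/30374) = -30425/5413 - 35347/30374 = -1115462261/164414462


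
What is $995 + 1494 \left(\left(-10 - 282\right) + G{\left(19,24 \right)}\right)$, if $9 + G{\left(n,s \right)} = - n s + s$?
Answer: $-1094107$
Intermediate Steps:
$G{\left(n,s \right)} = -9 + s - n s$ ($G{\left(n,s \right)} = -9 + \left(- n s + s\right) = -9 - \left(- s + n s\right) = -9 + s - n s$)
$995 + 1494 \left(\left(-10 - 282\right) + G{\left(19,24 \right)}\right) = 995 + 1494 \left(\left(-10 - 282\right) - \left(-15 + 456\right)\right) = 995 + 1494 \left(-292 - 441\right) = 995 + 1494 \left(-733\right) = 995 - 1095102 = -1094107$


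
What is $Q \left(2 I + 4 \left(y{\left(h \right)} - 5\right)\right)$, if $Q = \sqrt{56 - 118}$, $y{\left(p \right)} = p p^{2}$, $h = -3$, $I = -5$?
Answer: $- 138 i \sqrt{62} \approx - 1086.6 i$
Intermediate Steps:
$y{\left(p \right)} = p^{3}$
$Q = i \sqrt{62}$ ($Q = \sqrt{-62} = i \sqrt{62} \approx 7.874 i$)
$Q \left(2 I + 4 \left(y{\left(h \right)} - 5\right)\right) = i \sqrt{62} \left(2 \left(-5\right) + 4 \left(\left(-3\right)^{3} - 5\right)\right) = i \sqrt{62} \left(-10 + 4 \left(-27 - 5\right)\right) = i \sqrt{62} \left(-10 + 4 \left(-32\right)\right) = i \sqrt{62} \left(-10 - 128\right) = i \sqrt{62} \left(-138\right) = - 138 i \sqrt{62}$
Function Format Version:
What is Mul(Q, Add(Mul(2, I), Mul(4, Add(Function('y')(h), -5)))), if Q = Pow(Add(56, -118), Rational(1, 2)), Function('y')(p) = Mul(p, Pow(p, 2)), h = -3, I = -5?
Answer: Mul(-138, I, Pow(62, Rational(1, 2))) ≈ Mul(-1086.6, I)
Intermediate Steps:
Function('y')(p) = Pow(p, 3)
Q = Mul(I, Pow(62, Rational(1, 2))) (Q = Pow(-62, Rational(1, 2)) = Mul(I, Pow(62, Rational(1, 2))) ≈ Mul(7.8740, I))
Mul(Q, Add(Mul(2, I), Mul(4, Add(Function('y')(h), -5)))) = Mul(Mul(I, Pow(62, Rational(1, 2))), Add(Mul(2, -5), Mul(4, Add(Pow(-3, 3), -5)))) = Mul(Mul(I, Pow(62, Rational(1, 2))), Add(-10, Mul(4, Add(-27, -5)))) = Mul(Mul(I, Pow(62, Rational(1, 2))), Add(-10, Mul(4, -32))) = Mul(Mul(I, Pow(62, Rational(1, 2))), Add(-10, -128)) = Mul(Mul(I, Pow(62, Rational(1, 2))), -138) = Mul(-138, I, Pow(62, Rational(1, 2)))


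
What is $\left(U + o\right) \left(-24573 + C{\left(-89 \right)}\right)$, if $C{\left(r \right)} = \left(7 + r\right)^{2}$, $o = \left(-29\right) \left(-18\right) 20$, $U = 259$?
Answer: $-190966451$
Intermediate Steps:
$o = 10440$ ($o = 522 \cdot 20 = 10440$)
$\left(U + o\right) \left(-24573 + C{\left(-89 \right)}\right) = \left(259 + 10440\right) \left(-24573 + \left(7 - 89\right)^{2}\right) = 10699 \left(-24573 + \left(-82\right)^{2}\right) = 10699 \left(-24573 + 6724\right) = 10699 \left(-17849\right) = -190966451$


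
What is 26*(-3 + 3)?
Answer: 0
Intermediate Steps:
26*(-3 + 3) = 26*0 = 0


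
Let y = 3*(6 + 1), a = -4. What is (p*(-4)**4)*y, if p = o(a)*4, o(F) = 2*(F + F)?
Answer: -344064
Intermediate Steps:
o(F) = 4*F (o(F) = 2*(2*F) = 4*F)
y = 21 (y = 3*7 = 21)
p = -64 (p = (4*(-4))*4 = -16*4 = -64)
(p*(-4)**4)*y = -64*(-4)**4*21 = -64*256*21 = -16384*21 = -344064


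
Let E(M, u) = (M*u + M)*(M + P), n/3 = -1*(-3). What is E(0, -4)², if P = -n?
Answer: 0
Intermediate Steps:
n = 9 (n = 3*(-1*(-3)) = 3*3 = 9)
P = -9 (P = -1*9 = -9)
E(M, u) = (-9 + M)*(M + M*u) (E(M, u) = (M*u + M)*(M - 9) = (M + M*u)*(-9 + M) = (-9 + M)*(M + M*u))
E(0, -4)² = (0*(-9 + 0 - 9*(-4) + 0*(-4)))² = (0*(-9 + 0 + 36 + 0))² = (0*27)² = 0² = 0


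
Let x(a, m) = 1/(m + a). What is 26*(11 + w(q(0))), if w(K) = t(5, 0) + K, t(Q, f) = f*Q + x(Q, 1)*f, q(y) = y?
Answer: 286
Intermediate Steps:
x(a, m) = 1/(a + m)
t(Q, f) = Q*f + f/(1 + Q) (t(Q, f) = f*Q + f/(Q + 1) = Q*f + f/(1 + Q))
w(K) = K (w(K) = 0*(1 + 5*(1 + 5))/(1 + 5) + K = 0*(1 + 5*6)/6 + K = 0*(1/6)*(1 + 30) + K = 0*(1/6)*31 + K = 0 + K = K)
26*(11 + w(q(0))) = 26*(11 + 0) = 26*11 = 286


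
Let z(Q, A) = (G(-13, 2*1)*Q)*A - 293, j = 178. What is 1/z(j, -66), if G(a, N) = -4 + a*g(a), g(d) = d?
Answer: -1/1938713 ≈ -5.1581e-7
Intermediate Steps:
G(a, N) = -4 + a² (G(a, N) = -4 + a*a = -4 + a²)
z(Q, A) = -293 + 165*A*Q (z(Q, A) = ((-4 + (-13)²)*Q)*A - 293 = ((-4 + 169)*Q)*A - 293 = (165*Q)*A - 293 = 165*A*Q - 293 = -293 + 165*A*Q)
1/z(j, -66) = 1/(-293 + 165*(-66)*178) = 1/(-293 - 1938420) = 1/(-1938713) = -1/1938713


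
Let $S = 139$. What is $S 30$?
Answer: $4170$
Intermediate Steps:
$S 30 = 139 \cdot 30 = 4170$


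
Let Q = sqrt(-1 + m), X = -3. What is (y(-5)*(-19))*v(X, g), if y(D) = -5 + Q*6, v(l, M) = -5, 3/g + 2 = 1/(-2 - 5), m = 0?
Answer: -475 + 570*I ≈ -475.0 + 570.0*I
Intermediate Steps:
g = -7/5 (g = 3/(-2 + 1/(-2 - 5)) = 3/(-2 + 1/(-7)) = 3/(-2 - 1/7) = 3/(-15/7) = 3*(-7/15) = -7/5 ≈ -1.4000)
Q = I (Q = sqrt(-1 + 0) = sqrt(-1) = I ≈ 1.0*I)
y(D) = -5 + 6*I (y(D) = -5 + I*6 = -5 + 6*I)
(y(-5)*(-19))*v(X, g) = ((-5 + 6*I)*(-19))*(-5) = (95 - 114*I)*(-5) = -475 + 570*I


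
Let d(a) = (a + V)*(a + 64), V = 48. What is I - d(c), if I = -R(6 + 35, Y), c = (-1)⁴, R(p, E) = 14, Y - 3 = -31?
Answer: -3199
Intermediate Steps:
Y = -28 (Y = 3 - 31 = -28)
c = 1
I = -14 (I = -1*14 = -14)
d(a) = (48 + a)*(64 + a) (d(a) = (a + 48)*(a + 64) = (48 + a)*(64 + a))
I - d(c) = -14 - (3072 + 1² + 112*1) = -14 - (3072 + 1 + 112) = -14 - 1*3185 = -14 - 3185 = -3199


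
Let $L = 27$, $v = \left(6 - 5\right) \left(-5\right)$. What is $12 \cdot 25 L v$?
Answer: $-40500$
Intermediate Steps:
$v = -5$ ($v = 1 \left(-5\right) = -5$)
$12 \cdot 25 L v = 12 \cdot 25 \cdot 27 \left(-5\right) = 300 \cdot 27 \left(-5\right) = 8100 \left(-5\right) = -40500$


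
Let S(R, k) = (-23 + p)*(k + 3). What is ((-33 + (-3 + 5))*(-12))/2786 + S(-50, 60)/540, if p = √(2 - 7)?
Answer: -213113/83580 + 7*I*√5/60 ≈ -2.5498 + 0.26087*I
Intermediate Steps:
p = I*√5 (p = √(-5) = I*√5 ≈ 2.2361*I)
S(R, k) = (-23 + I*√5)*(3 + k) (S(R, k) = (-23 + I*√5)*(k + 3) = (-23 + I*√5)*(3 + k))
((-33 + (-3 + 5))*(-12))/2786 + S(-50, 60)/540 = ((-33 + (-3 + 5))*(-12))/2786 + (-69 - 23*60 + 3*I*√5 + I*60*√5)/540 = ((-33 + 2)*(-12))*(1/2786) + (-69 - 1380 + 3*I*√5 + 60*I*√5)*(1/540) = -31*(-12)*(1/2786) + (-1449 + 63*I*√5)*(1/540) = 372*(1/2786) + (-161/60 + 7*I*√5/60) = 186/1393 + (-161/60 + 7*I*√5/60) = -213113/83580 + 7*I*√5/60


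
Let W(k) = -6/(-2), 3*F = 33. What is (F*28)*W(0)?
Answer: 924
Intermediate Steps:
F = 11 (F = (⅓)*33 = 11)
W(k) = 3 (W(k) = -6*(-½) = 3)
(F*28)*W(0) = (11*28)*3 = 308*3 = 924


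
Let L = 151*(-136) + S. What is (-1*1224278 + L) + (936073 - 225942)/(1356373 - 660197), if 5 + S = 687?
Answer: -866134129101/696176 ≈ -1.2441e+6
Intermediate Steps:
S = 682 (S = -5 + 687 = 682)
L = -19854 (L = 151*(-136) + 682 = -20536 + 682 = -19854)
(-1*1224278 + L) + (936073 - 225942)/(1356373 - 660197) = (-1*1224278 - 19854) + (936073 - 225942)/(1356373 - 660197) = (-1224278 - 19854) + 710131/696176 = -1244132 + 710131*(1/696176) = -1244132 + 710131/696176 = -866134129101/696176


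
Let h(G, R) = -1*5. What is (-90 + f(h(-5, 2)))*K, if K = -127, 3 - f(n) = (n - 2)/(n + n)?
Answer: 111379/10 ≈ 11138.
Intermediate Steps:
h(G, R) = -5
f(n) = 3 - (-2 + n)/(2*n) (f(n) = 3 - (n - 2)/(n + n) = 3 - (-2 + n)/(2*n))
(-90 + f(h(-5, 2)))*K = (-90 + (5/2 + 1/(-5)))*(-127) = (-90 + (5/2 - 1/5))*(-127) = (-90 + 23/10)*(-127) = -877/10*(-127) = 111379/10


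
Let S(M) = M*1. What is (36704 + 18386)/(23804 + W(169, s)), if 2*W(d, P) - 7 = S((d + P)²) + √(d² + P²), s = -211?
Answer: 5440578220/2438212559 - 110180*√73082/2438212559 ≈ 2.2192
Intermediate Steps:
S(M) = M
W(d, P) = 7/2 + (P + d)²/2 + √(P² + d²)/2 (W(d, P) = 7/2 + ((d + P)² + √(d² + P²))/2 = 7/2 + ((P + d)² + √(P² + d²))/2 = 7/2 + ((P + d)²/2 + √(P² + d²)/2) = 7/2 + (P + d)²/2 + √(P² + d²)/2)
(36704 + 18386)/(23804 + W(169, s)) = (36704 + 18386)/(23804 + (7/2 + (-211 + 169)²/2 + √((-211)² + 169²)/2)) = 55090/(23804 + (7/2 + (½)*(-42)² + √(44521 + 28561)/2)) = 55090/(23804 + (7/2 + (½)*1764 + √73082/2)) = 55090/(23804 + (7/2 + 882 + √73082/2)) = 55090/(23804 + (1771/2 + √73082/2)) = 55090/(49379/2 + √73082/2)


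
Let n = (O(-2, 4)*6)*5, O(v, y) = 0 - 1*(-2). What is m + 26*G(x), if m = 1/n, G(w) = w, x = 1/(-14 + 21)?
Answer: 1567/420 ≈ 3.7310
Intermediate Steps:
O(v, y) = 2 (O(v, y) = 0 + 2 = 2)
x = ⅐ (x = 1/7 = ⅐ ≈ 0.14286)
n = 60 (n = (2*6)*5 = 12*5 = 60)
m = 1/60 ≈ 0.016667
m + 26*G(x) = 1/60 + 26*(⅐) = 1/60 + 26/7 = 1567/420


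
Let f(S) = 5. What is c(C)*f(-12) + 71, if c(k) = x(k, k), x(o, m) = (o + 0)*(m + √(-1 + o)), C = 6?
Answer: 251 + 30*√5 ≈ 318.08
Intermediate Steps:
x(o, m) = o*(m + √(-1 + o))
c(k) = k*(k + √(-1 + k))
c(C)*f(-12) + 71 = (6*(6 + √(-1 + 6)))*5 + 71 = (6*(6 + √5))*5 + 71 = (36 + 6*√5)*5 + 71 = (180 + 30*√5) + 71 = 251 + 30*√5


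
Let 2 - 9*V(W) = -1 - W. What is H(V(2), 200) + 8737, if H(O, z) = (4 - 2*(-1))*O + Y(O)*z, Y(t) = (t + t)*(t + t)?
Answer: 727967/81 ≈ 8987.3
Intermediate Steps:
V(W) = ⅓ + W/9 (V(W) = 2/9 - (-1 - W)/9 = 2/9 + (⅑ + W/9) = ⅓ + W/9)
Y(t) = 4*t² (Y(t) = (2*t)*(2*t) = 4*t²)
H(O, z) = 6*O + 4*z*O² (H(O, z) = (4 - 2*(-1))*O + (4*O²)*z = (4 + 2)*O + 4*z*O² = 6*O + 4*z*O²)
H(V(2), 200) + 8737 = 2*(⅓ + (⅑)*2)*(3 + 2*(⅓ + (⅑)*2)*200) + 8737 = 2*(⅓ + 2/9)*(3 + 2*(⅓ + 2/9)*200) + 8737 = 2*(5/9)*(3 + 2*(5/9)*200) + 8737 = 2*(5/9)*(3 + 2000/9) + 8737 = 2*(5/9)*(2027/9) + 8737 = 20270/81 + 8737 = 727967/81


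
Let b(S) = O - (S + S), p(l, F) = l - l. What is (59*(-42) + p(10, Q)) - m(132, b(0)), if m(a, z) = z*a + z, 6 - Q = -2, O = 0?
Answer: -2478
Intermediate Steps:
Q = 8 (Q = 6 - 1*(-2) = 6 + 2 = 8)
p(l, F) = 0
b(S) = -2*S (b(S) = 0 - (S + S) = 0 - 2*S = -2*S)
m(a, z) = z + a*z (m(a, z) = a*z + z = z + a*z)
(59*(-42) + p(10, Q)) - m(132, b(0)) = (59*(-42) + 0) - (-2*0)*(1 + 132) = (-2478 + 0) - 0*133 = -2478 - 1*0 = -2478 + 0 = -2478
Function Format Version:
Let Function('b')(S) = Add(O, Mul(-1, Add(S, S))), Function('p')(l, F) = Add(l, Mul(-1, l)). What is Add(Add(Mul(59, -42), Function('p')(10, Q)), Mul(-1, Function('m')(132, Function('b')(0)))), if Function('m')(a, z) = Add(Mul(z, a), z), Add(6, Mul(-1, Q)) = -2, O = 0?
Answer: -2478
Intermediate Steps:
Q = 8 (Q = Add(6, Mul(-1, -2)) = Add(6, 2) = 8)
Function('p')(l, F) = 0
Function('b')(S) = Mul(-2, S) (Function('b')(S) = Add(0, Mul(-1, Add(S, S))) = Add(0, Mul(-1, Mul(2, S))) = Add(0, Mul(-2, S)) = Mul(-2, S))
Function('m')(a, z) = Add(z, Mul(a, z)) (Function('m')(a, z) = Add(Mul(a, z), z) = Add(z, Mul(a, z)))
Add(Add(Mul(59, -42), Function('p')(10, Q)), Mul(-1, Function('m')(132, Function('b')(0)))) = Add(Add(Mul(59, -42), 0), Mul(-1, Mul(Mul(-2, 0), Add(1, 132)))) = Add(Add(-2478, 0), Mul(-1, Mul(0, 133))) = Add(-2478, Mul(-1, 0)) = Add(-2478, 0) = -2478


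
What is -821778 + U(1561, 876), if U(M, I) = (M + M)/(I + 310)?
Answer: -487312793/593 ≈ -8.2178e+5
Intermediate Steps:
U(M, I) = 2*M/(310 + I) (U(M, I) = (2*M)/(310 + I) = 2*M/(310 + I))
-821778 + U(1561, 876) = -821778 + 2*1561/(310 + 876) = -821778 + 2*1561/1186 = -821778 + 2*1561*(1/1186) = -821778 + 1561/593 = -487312793/593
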